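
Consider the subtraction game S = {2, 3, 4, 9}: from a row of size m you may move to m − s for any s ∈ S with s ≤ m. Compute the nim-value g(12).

Grundy values for subtraction set {2, 3, 4, 9}:
k:     0  1  2  3  4  5  6  7  8  9 10 11 12
g(k):  0  0  1  1  2  2  0  0  1  1  2  2  0
So g(12) = 0.

0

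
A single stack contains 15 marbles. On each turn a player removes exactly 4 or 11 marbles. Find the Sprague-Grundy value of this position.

Compute g(0), g(1), … for moves {4, 11}:
k:     0  1  2  3  4  5  6  7  8  9 10 11 12 13 14 15
g(k):  0  0  0  0  1  1  1  1  0  0  0  2  1  1  1  0
So g(15) = 0.

0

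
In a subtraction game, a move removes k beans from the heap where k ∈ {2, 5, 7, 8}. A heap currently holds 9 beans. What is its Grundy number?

2

Compute g(0), g(1), … for moves {2, 5, 7, 8}:
g(0) = mex{} = 0
g(1) = mex{} = 0
g(2) = mex{0} = 1
g(3) = mex{0} = 1
g(4) = mex{1} = 0
g(5) = mex{0,1} = 2
g(6) = mex{0} = 1
g(7) = mex{0,1,2} = 3
g(8) = mex{0,1} = 2
g(9) = mex{0,1,3} = 2
So g(9) = 2.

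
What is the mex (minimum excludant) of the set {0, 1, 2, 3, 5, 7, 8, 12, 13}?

4

The values 0, 1, 2, 3 are all present; 4 is the first non-negative integer missing from the set.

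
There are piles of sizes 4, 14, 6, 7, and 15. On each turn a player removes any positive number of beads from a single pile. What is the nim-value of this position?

Nim-sum: 4 ^ 14 ^ 6 ^ 7 ^ 15 = 4.

4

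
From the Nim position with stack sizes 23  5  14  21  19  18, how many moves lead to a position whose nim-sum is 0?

1

Compute the nim-sum pairwise:
23 ⊕ 5 = 18
18 ⊕ 14 = 28
28 ⊕ 21 = 9
9 ⊕ 19 = 26
26 ⊕ 18 = 8
The overall nim-sum is X = 8. A stack of size p has a winning move iff p XOR X < p (reduce it to p XOR X).
  23: 23 XOR 8 = 31 ≥ 23 — no move.
  5: 5 XOR 8 = 13 ≥ 5 — no move.
  14: 14 XOR 8 = 6 < 14 — winning move (to 6).
  21: 21 XOR 8 = 29 ≥ 21 — no move.
  19: 19 XOR 8 = 27 ≥ 19 — no move.
  18: 18 XOR 8 = 26 ≥ 18 — no move.
That gives 1 winning move.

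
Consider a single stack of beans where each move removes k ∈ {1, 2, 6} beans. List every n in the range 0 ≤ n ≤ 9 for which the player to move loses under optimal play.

0, 3, 7

Grundy values for subtraction set {1, 2, 6}:
g(0) = mex{} = 0
g(1) = mex{0} = 1
g(2) = mex{0,1} = 2
g(3) = mex{1,2} = 0
g(4) = mex{0,2} = 1
g(5) = mex{0,1} = 2
g(6) = mex{0,1,2} = 3
g(7) = mex{1,2,3} = 0
g(8) = mex{0,2,3} = 1
g(9) = mex{0,1} = 2
The P-positions (g = 0) in 0..9 are 0, 3, 7.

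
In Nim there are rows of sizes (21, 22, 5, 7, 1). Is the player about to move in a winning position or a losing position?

Losing position

Compute the nim-sum pairwise:
21 XOR 22 = 3
3 XOR 5 = 6
6 XOR 7 = 1
1 XOR 1 = 0
The nim-sum is 0, so this is a P-position: the player to move is in a losing position under optimal play.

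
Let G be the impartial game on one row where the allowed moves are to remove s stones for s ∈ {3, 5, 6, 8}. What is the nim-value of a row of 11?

Grundy values for subtraction set {3, 5, 6, 8}:
g(0) = mex{} = 0
g(1) = mex{} = 0
g(2) = mex{} = 0
g(3) = mex{0} = 1
g(4) = mex{0} = 1
g(5) = mex{0} = 1
g(6) = mex{0,1} = 2
g(7) = mex{0,1} = 2
g(8) = mex{0,1} = 2
g(9) = mex{0,1,2} = 3
g(10) = mex{0,1,2} = 3
g(11) = mex{1,2} = 0
So g(11) = 0.

0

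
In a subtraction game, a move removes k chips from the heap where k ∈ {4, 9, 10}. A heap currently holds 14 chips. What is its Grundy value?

Build the Grundy sequence with g(k) = mex{g(k−s) : s ∈ {4, 9, 10}, s ≤ k}:
g(0) = mex{} = 0
g(1) = mex{} = 0
g(2) = mex{} = 0
g(3) = mex{} = 0
g(4) = mex{0} = 1
g(5) = mex{0} = 1
g(6) = mex{0} = 1
g(7) = mex{0} = 1
g(8) = mex{1} = 0
g(9) = mex{0,1} = 2
g(10) = mex{0,1} = 2
g(11) = mex{0,1} = 2
g(12) = mex{0} = 1
g(13) = mex{0,1,2} = 3
g(14) = mex{1,2} = 0
So g(14) = 0.

0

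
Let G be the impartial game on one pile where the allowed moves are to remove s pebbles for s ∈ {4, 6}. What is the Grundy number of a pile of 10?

Compute g(0), g(1), … for moves {4, 6}:
g(0) = mex{} = 0
g(1) = mex{} = 0
g(2) = mex{} = 0
g(3) = mex{} = 0
g(4) = mex{0} = 1
g(5) = mex{0} = 1
g(6) = mex{0} = 1
g(7) = mex{0} = 1
g(8) = mex{0,1} = 2
g(9) = mex{0,1} = 2
g(10) = mex{1} = 0
So g(10) = 0.

0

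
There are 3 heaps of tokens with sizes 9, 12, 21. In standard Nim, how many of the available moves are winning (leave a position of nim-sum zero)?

1

Compute the nim-sum pairwise:
9 ⊕ 12 = 5
5 ⊕ 21 = 16
The overall nim-sum is X = 16. A heap of size p has a winning move iff p XOR X < p (reduce it to p XOR X).
  9: 9 XOR 16 = 25 ≥ 9 — no move.
  12: 12 XOR 16 = 28 ≥ 12 — no move.
  21: 21 XOR 16 = 5 < 21 — winning move (to 5).
That gives 1 winning move.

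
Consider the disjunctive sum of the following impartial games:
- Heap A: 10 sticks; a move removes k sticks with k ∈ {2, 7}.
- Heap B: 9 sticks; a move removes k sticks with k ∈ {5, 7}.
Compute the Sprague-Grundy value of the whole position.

Grundy values for heap A (subtraction set {2, 7}):
g(0) = mex{} = 0
g(1) = mex{} = 0
g(2) = mex{0} = 1
g(3) = mex{0} = 1
g(4) = mex{1} = 0
g(5) = mex{1} = 0
g(6) = mex{0} = 1
g(7) = mex{0} = 1
g(8) = mex{0,1} = 2
g(9) = mex{1} = 0
g(10) = mex{1,2} = 0
So g(10) = 0.
For heap B, compute g(0), g(1), … with moves {5, 7}:
g(0) = mex{} = 0
g(1) = mex{} = 0
g(2) = mex{} = 0
g(3) = mex{} = 0
g(4) = mex{} = 0
g(5) = mex{0} = 1
g(6) = mex{0} = 1
g(7) = mex{0} = 1
g(8) = mex{0} = 1
g(9) = mex{0} = 1
So g(9) = 1.
By the Sprague-Grundy theorem, the Grundy value of a sum of independent games is the XOR of the component values.
Combined value = 0 XOR 1 = 1.

1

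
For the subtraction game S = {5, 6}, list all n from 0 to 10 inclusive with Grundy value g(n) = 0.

0, 1, 2, 3, 4

Compute g(0), g(1), … for moves {5, 6}:
k:     0  1  2  3  4  5  6  7  8  9 10
g(k):  0  0  0  0  0  1  1  1  1  1  2
The P-positions (g = 0) in 0..10 are 0, 1, 2, 3, 4.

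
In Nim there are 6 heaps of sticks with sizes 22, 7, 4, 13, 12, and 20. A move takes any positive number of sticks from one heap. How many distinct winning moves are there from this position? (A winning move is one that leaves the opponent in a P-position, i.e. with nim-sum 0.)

Write each in binary and XOR column by column:
  10110  (22)
  00111  (7)
  00100  (4)
  01101  (13)
  01100  (12)
  10100  (20)
  -----
  00000  (0)
The nim-sum is already 0, so every move leaves a nonzero nim-sum — there are no winning moves.

0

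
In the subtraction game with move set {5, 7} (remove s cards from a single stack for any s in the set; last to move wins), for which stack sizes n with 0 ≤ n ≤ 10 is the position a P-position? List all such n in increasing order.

0, 1, 2, 3, 4

Grundy values for subtraction set {5, 7}:
g(0) = mex{} = 0
g(1) = mex{} = 0
g(2) = mex{} = 0
g(3) = mex{} = 0
g(4) = mex{} = 0
g(5) = mex{0} = 1
g(6) = mex{0} = 1
g(7) = mex{0} = 1
g(8) = mex{0} = 1
g(9) = mex{0} = 1
g(10) = mex{0,1} = 2
The P-positions (g = 0) in 0..10 are 0, 1, 2, 3, 4.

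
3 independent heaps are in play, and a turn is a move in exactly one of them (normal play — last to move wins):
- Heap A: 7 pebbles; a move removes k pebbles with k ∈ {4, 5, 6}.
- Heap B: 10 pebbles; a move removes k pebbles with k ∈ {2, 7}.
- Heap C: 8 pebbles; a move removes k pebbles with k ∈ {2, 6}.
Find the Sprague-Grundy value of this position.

1

Build the Grundy sequence for heap A with g(k) = mex{g(k−s) : s ∈ {4, 5, 6}, s ≤ k}:
g(0) = mex{} = 0
g(1) = mex{} = 0
g(2) = mex{} = 0
g(3) = mex{} = 0
g(4) = mex{0} = 1
g(5) = mex{0} = 1
g(6) = mex{0} = 1
g(7) = mex{0} = 1
So g(7) = 1.
Grundy values for heap B (subtraction set {2, 7}):
k:     0  1  2  3  4  5  6  7  8  9 10
g(k):  0  0  1  1  0  0  1  1  2  0  0
So g(10) = 0.
Grundy values for heap C (subtraction set {2, 6}):
k:     0  1  2  3  4  5  6  7  8
g(k):  0  0  1  1  0  0  1  1  0
So g(8) = 0.
By the Sprague-Grundy theorem, the Grundy value of a sum of independent games is the XOR of the component values.
Combined value = 1 XOR 0 XOR 0 = 1.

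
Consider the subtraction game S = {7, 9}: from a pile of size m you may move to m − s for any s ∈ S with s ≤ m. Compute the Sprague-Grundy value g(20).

0

Compute g(0), g(1), … for moves {7, 9}:
k:     0  1  2  3  4  5  6  7  8  9 10 11 12 13 14 15 16 17 18 19 20
g(k):  0  0  0  0  0  0  0  1  1  1  1  1  1  1  2  2  0  0  0  0  0
So g(20) = 0.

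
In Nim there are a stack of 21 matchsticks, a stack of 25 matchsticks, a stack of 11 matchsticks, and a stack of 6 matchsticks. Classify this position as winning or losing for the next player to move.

Winning position

Compute the nim-sum pairwise:
21 ^ 25 = 12
12 ^ 11 = 7
7 ^ 6 = 1
The nim-sum is 1 ≠ 0, so this is an N-position: the player to move can win.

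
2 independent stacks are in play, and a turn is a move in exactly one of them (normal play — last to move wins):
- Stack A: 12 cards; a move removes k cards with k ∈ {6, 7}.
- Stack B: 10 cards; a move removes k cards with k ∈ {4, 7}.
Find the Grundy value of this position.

0

For stack A, compute g(0), g(1), … with moves {6, 7}:
g(0) = mex{} = 0
g(1) = mex{} = 0
g(2) = mex{} = 0
g(3) = mex{} = 0
g(4) = mex{} = 0
g(5) = mex{} = 0
g(6) = mex{0} = 1
g(7) = mex{0} = 1
g(8) = mex{0} = 1
g(9) = mex{0} = 1
g(10) = mex{0} = 1
g(11) = mex{0} = 1
g(12) = mex{0,1} = 2
So g(12) = 2.
Build the Grundy sequence for stack B with g(k) = mex{g(k−s) : s ∈ {4, 7}, s ≤ k}:
g(0) = mex{} = 0
g(1) = mex{} = 0
g(2) = mex{} = 0
g(3) = mex{} = 0
g(4) = mex{0} = 1
g(5) = mex{0} = 1
g(6) = mex{0} = 1
g(7) = mex{0} = 1
g(8) = mex{0,1} = 2
g(9) = mex{0,1} = 2
g(10) = mex{0,1} = 2
So g(10) = 2.
The value of a disjunctive sum is the nim-sum of the parts.
Combined value = 2 XOR 2 = 0.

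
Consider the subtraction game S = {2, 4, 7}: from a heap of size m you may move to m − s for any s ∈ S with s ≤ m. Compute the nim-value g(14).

Build the Grundy sequence with g(k) = mex{g(k−s) : s ∈ {2, 4, 7}, s ≤ k}:
k:     0  1  2  3  4  5  6  7  8  9 10 11 12 13 14
g(k):  0  0  1  1  2  2  0  3  1  0  2  1  0  2  1
So g(14) = 1.

1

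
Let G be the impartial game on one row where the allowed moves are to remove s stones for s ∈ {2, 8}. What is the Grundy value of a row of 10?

0

Grundy values for subtraction set {2, 8}:
g(0) = mex{} = 0
g(1) = mex{} = 0
g(2) = mex{0} = 1
g(3) = mex{0} = 1
g(4) = mex{1} = 0
g(5) = mex{1} = 0
g(6) = mex{0} = 1
g(7) = mex{0} = 1
g(8) = mex{0,1} = 2
g(9) = mex{0,1} = 2
g(10) = mex{1,2} = 0
So g(10) = 0.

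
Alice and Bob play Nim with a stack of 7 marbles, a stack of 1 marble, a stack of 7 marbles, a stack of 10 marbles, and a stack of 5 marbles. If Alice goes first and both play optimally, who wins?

Compute the nim-sum pairwise:
7 ⊕ 1 = 6
6 ⊕ 7 = 1
1 ⊕ 10 = 11
11 ⊕ 5 = 14
The nim-sum is 14 ≠ 0, so this is an N-position: the player to move can win; Alice has a winning move.

Alice wins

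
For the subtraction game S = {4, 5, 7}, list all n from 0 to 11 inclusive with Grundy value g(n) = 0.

0, 1, 2, 3, 11

Compute g(0), g(1), … for moves {4, 5, 7}:
k:     0  1  2  3  4  5  6  7  8  9 10 11
g(k):  0  0  0  0  1  1  1  1  2  2  2  0
The P-positions (g = 0) in 0..11 are 0, 1, 2, 3, 11.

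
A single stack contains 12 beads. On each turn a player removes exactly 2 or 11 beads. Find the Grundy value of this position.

2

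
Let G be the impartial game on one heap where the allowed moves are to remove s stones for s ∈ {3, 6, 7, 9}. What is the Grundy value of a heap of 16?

1

Build the Grundy sequence with g(k) = mex{g(k−s) : s ∈ {3, 6, 7, 9}, s ≤ k}:
k:     0  1  2  3  4  5  6  7  8  9 10 11 12 13 14 15 16
g(k):  0  0  0  1  1  1  2  2  2  3  3  3  0  0  0  1  1
So g(16) = 1.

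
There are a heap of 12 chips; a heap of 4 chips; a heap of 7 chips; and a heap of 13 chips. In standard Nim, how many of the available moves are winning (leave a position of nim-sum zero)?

1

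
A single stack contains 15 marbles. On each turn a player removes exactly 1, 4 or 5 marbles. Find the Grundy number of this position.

Build the Grundy sequence with g(k) = mex{g(k−s) : s ∈ {1, 4, 5}, s ≤ k}:
k:     0  1  2  3  4  5  6  7  8  9 10 11 12 13 14 15
g(k):  0  1  0  1  2  3  2  3  0  1  0  1  2  3  2  3
So g(15) = 3.

3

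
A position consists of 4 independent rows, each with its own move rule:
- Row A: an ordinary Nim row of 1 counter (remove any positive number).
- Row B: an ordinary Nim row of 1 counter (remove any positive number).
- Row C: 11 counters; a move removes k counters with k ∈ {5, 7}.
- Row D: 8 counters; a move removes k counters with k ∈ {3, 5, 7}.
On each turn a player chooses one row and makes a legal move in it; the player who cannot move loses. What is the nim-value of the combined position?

0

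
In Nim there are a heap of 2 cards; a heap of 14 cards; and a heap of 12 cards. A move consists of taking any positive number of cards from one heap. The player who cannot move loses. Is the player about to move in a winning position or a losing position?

Losing position

Nim-sum: 2 ^ 14 ^ 12 = 0.
The nim-sum is 0, so this is a P-position: the player to move is in a losing position under optimal play.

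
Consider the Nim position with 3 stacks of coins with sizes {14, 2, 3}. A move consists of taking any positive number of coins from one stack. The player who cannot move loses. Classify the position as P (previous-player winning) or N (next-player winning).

Nim-sum: 14 XOR 2 XOR 3 = 15.
The nim-sum is 15 ≠ 0, so this is an N-position: the player to move can win.

N-position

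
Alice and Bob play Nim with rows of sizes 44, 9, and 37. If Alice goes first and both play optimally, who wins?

Compute the nim-sum pairwise:
44 ⊕ 9 = 37
37 ⊕ 37 = 0
The nim-sum is 0, so this is a P-position: the player to move is in a losing position under optimal play; Alice is about to move from it and so loses — Bob wins.

Bob wins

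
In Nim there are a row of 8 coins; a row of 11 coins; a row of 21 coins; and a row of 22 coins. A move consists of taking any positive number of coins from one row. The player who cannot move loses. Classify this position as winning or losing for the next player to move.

Losing position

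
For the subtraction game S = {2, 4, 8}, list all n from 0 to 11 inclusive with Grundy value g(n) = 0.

0, 1, 6, 7

Build the Grundy sequence with g(k) = mex{g(k−s) : s ∈ {2, 4, 8}, s ≤ k}:
g(0) = mex{} = 0
g(1) = mex{} = 0
g(2) = mex{0} = 1
g(3) = mex{0} = 1
g(4) = mex{0,1} = 2
g(5) = mex{0,1} = 2
g(6) = mex{1,2} = 0
g(7) = mex{1,2} = 0
g(8) = mex{0,2} = 1
g(9) = mex{0,2} = 1
g(10) = mex{0,1} = 2
g(11) = mex{0,1} = 2
The P-positions (g = 0) in 0..11 are 0, 1, 6, 7.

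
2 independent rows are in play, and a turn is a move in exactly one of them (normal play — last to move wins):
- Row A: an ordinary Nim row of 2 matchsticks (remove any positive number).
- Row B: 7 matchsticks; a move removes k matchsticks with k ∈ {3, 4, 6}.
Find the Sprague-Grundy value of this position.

0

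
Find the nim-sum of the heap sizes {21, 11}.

30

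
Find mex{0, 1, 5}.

2

The values 0, 1 are all present; 2 is the first non-negative integer missing from the set.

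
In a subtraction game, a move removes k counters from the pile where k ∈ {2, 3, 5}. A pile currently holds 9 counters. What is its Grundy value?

1

Build the Grundy sequence with g(k) = mex{g(k−s) : s ∈ {2, 3, 5}, s ≤ k}:
g(0) = mex{} = 0
g(1) = mex{} = 0
g(2) = mex{0} = 1
g(3) = mex{0} = 1
g(4) = mex{0,1} = 2
g(5) = mex{0,1} = 2
g(6) = mex{0,1,2} = 3
g(7) = mex{1,2} = 0
g(8) = mex{1,2,3} = 0
g(9) = mex{0,2,3} = 1
So g(9) = 1.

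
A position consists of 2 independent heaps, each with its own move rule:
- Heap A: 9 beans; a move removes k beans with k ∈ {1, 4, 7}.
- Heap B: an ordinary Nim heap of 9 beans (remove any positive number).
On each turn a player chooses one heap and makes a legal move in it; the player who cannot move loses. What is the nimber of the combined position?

8

Build the Grundy sequence for heap A with g(k) = mex{g(k−s) : s ∈ {1, 4, 7}, s ≤ k}:
g(0) = mex{} = 0
g(1) = mex{0} = 1
g(2) = mex{1} = 0
g(3) = mex{0} = 1
g(4) = mex{0,1} = 2
g(5) = mex{1,2} = 0
g(6) = mex{0} = 1
g(7) = mex{0,1} = 2
g(8) = mex{1,2} = 0
g(9) = mex{0} = 1
So g(9) = 1.
Heap B is a plain Nim heap of size 9, so its Grundy value is 9.
By the Sprague-Grundy theorem, the Grundy value of a sum of independent games is the XOR of the component values.
Combined value = 1 XOR 9 = 8.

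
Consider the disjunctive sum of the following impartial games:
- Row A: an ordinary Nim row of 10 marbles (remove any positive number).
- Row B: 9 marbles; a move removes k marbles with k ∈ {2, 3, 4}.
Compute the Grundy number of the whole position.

Row A is a plain Nim row of size 10, so its Grundy value is 10.
Grundy values for row B (subtraction set {2, 3, 4}):
k:     0  1  2  3  4  5  6  7  8  9
g(k):  0  0  1  1  2  2  0  0  1  1
So g(9) = 1.
The value of a disjunctive sum is the nim-sum of the parts.
Combined value = 10 XOR 1 = 11.

11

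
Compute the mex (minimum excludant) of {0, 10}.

1

0 is in the set but 1 is not, so the mex is 1.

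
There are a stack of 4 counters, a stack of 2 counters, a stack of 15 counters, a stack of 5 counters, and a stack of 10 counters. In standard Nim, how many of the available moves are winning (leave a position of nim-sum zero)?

3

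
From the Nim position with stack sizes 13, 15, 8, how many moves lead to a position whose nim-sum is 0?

3

In binary:
  1101  (13)
  1111  (15)
  1000  (8)
  ----
  1010  (10)
The overall nim-sum is X = 10. A stack of size p has a winning move iff p XOR X < p (reduce it to p XOR X).
  13: 13 XOR 10 = 7 < 13 — winning move (to 7).
  15: 15 XOR 10 = 5 < 15 — winning move (to 5).
  8: 8 XOR 10 = 2 < 8 — winning move (to 2).
That gives 3 winning moves.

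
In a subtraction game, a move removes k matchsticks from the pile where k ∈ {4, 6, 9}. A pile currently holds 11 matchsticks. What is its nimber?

2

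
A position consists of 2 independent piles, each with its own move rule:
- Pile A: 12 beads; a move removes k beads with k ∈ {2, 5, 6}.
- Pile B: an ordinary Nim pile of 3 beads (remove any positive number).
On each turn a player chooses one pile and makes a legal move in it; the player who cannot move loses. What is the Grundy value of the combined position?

3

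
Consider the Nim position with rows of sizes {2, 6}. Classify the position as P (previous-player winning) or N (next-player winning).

Nim-sum: 2 ^ 6 = 4.
The nim-sum is 4 ≠ 0, so this is an N-position: the player to move can win.

N-position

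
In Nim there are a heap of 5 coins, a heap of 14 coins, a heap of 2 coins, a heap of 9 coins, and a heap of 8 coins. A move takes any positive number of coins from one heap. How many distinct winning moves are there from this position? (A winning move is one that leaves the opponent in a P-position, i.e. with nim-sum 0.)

Compute the nim-sum pairwise:
5 ⊕ 14 = 11
11 ⊕ 2 = 9
9 ⊕ 9 = 0
0 ⊕ 8 = 8
The overall nim-sum is X = 8. A heap of size p has a winning move iff p XOR X < p (reduce it to p XOR X).
  5: 5 XOR 8 = 13 ≥ 5 — no move.
  14: 14 XOR 8 = 6 < 14 — winning move (to 6).
  2: 2 XOR 8 = 10 ≥ 2 — no move.
  9: 9 XOR 8 = 1 < 9 — winning move (to 1).
  8: 8 XOR 8 = 0 < 8 — winning move (to 0).
That gives 3 winning moves.

3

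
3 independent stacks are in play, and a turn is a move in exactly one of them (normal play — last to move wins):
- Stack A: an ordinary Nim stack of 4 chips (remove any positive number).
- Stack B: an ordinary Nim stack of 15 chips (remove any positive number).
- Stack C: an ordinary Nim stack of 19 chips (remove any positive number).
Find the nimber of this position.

24

Stack A is a plain Nim stack of size 4, so its Grundy value is 4.
Stack B is a plain Nim stack of size 15, so its Grundy value is 15.
Stack C is a plain Nim stack of size 19, so its Grundy value is 19.
The value of a disjunctive sum is the nim-sum of the parts.
Combined value = 4 ⊕ 15 ⊕ 19 = 24.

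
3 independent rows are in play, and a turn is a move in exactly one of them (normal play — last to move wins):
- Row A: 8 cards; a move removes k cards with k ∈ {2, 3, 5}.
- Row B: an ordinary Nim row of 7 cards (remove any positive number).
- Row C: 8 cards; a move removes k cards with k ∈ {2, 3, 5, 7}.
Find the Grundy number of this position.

3

Build the Grundy sequence for row A with g(k) = mex{g(k−s) : s ∈ {2, 3, 5}, s ≤ k}:
k:     0  1  2  3  4  5  6  7  8
g(k):  0  0  1  1  2  2  3  0  0
So g(8) = 0.
Row B is a plain Nim row of size 7, so its Grundy value is 7.
Build the Grundy sequence for row C with g(k) = mex{g(k−s) : s ∈ {2, 3, 5, 7}, s ≤ k}:
k:     0  1  2  3  4  5  6  7  8
g(k):  0  0  1  1  2  2  3  3  4
So g(8) = 4.
The value of a disjunctive sum is the nim-sum of the parts.
Combined value = 0 XOR 7 XOR 4 = 3.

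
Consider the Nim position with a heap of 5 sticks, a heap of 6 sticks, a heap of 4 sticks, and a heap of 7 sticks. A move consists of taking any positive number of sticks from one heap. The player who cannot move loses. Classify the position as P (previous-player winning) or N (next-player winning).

P-position

In binary:
  101  (5)
  110  (6)
  100  (4)
  111  (7)
  ---
  000  (0)
The nim-sum is 0, so this is a P-position: the player to move is in a losing position under optimal play.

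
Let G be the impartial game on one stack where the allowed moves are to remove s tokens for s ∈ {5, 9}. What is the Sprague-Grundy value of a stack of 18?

0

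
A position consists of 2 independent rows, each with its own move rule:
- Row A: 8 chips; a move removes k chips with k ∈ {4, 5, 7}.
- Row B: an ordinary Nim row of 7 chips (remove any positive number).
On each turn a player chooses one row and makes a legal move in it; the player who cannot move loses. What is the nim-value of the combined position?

Build the Grundy sequence for row A with g(k) = mex{g(k−s) : s ∈ {4, 5, 7}, s ≤ k}:
g(0) = mex{} = 0
g(1) = mex{} = 0
g(2) = mex{} = 0
g(3) = mex{} = 0
g(4) = mex{0} = 1
g(5) = mex{0} = 1
g(6) = mex{0} = 1
g(7) = mex{0} = 1
g(8) = mex{0,1} = 2
So g(8) = 2.
Row B is a plain Nim row of size 7, so its Grundy value is 7.
By the Sprague-Grundy theorem, the Grundy value of a sum of independent games is the XOR of the component values.
Combined value = 2 ⊕ 7 = 5.

5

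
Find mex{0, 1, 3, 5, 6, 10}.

2

The values 0, 1 are all present; 2 is the first non-negative integer missing from the set.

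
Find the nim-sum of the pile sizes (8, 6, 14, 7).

Bitwise XOR of the heap sizes:
  1000  (8)
  0110  (6)
  1110  (14)
  0111  (7)
  ----
  0111  (7)

7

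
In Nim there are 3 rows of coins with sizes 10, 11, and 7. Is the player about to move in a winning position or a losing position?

Winning position

Nim-sum: 10 ⊕ 11 ⊕ 7 = 6.
The nim-sum is 6 ≠ 0, so this is an N-position: the player to move can win.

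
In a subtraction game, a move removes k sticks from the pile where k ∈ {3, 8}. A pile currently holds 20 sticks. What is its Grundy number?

1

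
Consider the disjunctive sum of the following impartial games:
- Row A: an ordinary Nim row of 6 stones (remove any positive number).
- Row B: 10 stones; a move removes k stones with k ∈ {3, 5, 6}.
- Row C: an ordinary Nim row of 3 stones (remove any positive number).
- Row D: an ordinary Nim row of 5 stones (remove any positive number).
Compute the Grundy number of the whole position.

0

Row A is a plain Nim row of size 6, so its Grundy value is 6.
Grundy values for row B (subtraction set {3, 5, 6}):
k:     0  1  2  3  4  5  6  7  8  9 10
g(k):  0  0  0  1  1  1  2  2  2  0  0
So g(10) = 0.
Row C is a plain Nim row of size 3, so its Grundy value is 3.
Row D is a plain Nim row of size 5, so its Grundy value is 5.
By the Sprague-Grundy theorem, the Grundy value of a sum of independent games is the XOR of the component values.
Combined value = 6 ⊕ 0 ⊕ 3 ⊕ 5 = 0.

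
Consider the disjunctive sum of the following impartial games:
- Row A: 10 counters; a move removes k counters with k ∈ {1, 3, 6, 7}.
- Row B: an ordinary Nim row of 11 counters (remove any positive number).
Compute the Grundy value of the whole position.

9

For row A, compute g(0), g(1), … with moves {1, 3, 6, 7}:
g(0) = mex{} = 0
g(1) = mex{0} = 1
g(2) = mex{1} = 0
g(3) = mex{0} = 1
g(4) = mex{1} = 0
g(5) = mex{0} = 1
g(6) = mex{0,1} = 2
g(7) = mex{0,1,2} = 3
g(8) = mex{0,1,3} = 2
g(9) = mex{0,1,2} = 3
g(10) = mex{0,1,3} = 2
So g(10) = 2.
Row B is a plain Nim row of size 11, so its Grundy value is 11.
By the Sprague-Grundy theorem, the Grundy value of a sum of independent games is the XOR of the component values.
Combined value = 2 ⊕ 11 = 9.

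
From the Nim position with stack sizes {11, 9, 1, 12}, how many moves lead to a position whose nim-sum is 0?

Write each in binary and XOR column by column:
  1011  (11)
  1001  (9)
  0001  (1)
  1100  (12)
  ----
  1111  (15)
The overall nim-sum is X = 15. A stack of size p has a winning move iff p XOR X < p (reduce it to p XOR X).
  11: 11 XOR 15 = 4 < 11 — winning move (to 4).
  9: 9 XOR 15 = 6 < 9 — winning move (to 6).
  1: 1 XOR 15 = 14 ≥ 1 — no move.
  12: 12 XOR 15 = 3 < 12 — winning move (to 3).
That gives 3 winning moves.

3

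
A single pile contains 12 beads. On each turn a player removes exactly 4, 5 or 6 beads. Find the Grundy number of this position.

0

Grundy values for subtraction set {4, 5, 6}:
g(0) = mex{} = 0
g(1) = mex{} = 0
g(2) = mex{} = 0
g(3) = mex{} = 0
g(4) = mex{0} = 1
g(5) = mex{0} = 1
g(6) = mex{0} = 1
g(7) = mex{0} = 1
g(8) = mex{0,1} = 2
g(9) = mex{0,1} = 2
g(10) = mex{1} = 0
g(11) = mex{1} = 0
g(12) = mex{1,2} = 0
So g(12) = 0.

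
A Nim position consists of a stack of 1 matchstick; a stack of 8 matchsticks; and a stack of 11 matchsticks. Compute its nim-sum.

2

Compute the nim-sum pairwise:
1 ^ 8 = 9
9 ^ 11 = 2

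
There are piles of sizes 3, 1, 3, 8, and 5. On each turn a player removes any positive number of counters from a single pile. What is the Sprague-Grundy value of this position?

Nim-sum: 3 XOR 1 XOR 3 XOR 8 XOR 5 = 12.

12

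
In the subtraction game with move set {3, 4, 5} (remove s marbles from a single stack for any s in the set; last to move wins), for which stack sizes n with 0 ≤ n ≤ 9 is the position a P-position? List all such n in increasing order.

0, 1, 2, 8, 9

Grundy values for subtraction set {3, 4, 5}:
k:     0  1  2  3  4  5  6  7  8  9
g(k):  0  0  0  1  1  1  2  2  0  0
The P-positions (g = 0) in 0..9 are 0, 1, 2, 8, 9.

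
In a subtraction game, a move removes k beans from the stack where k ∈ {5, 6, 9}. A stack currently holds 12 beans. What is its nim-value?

Compute g(0), g(1), … for moves {5, 6, 9}:
g(0) = mex{} = 0
g(1) = mex{} = 0
g(2) = mex{} = 0
g(3) = mex{} = 0
g(4) = mex{} = 0
g(5) = mex{0} = 1
g(6) = mex{0} = 1
g(7) = mex{0} = 1
g(8) = mex{0} = 1
g(9) = mex{0} = 1
g(10) = mex{0,1} = 2
g(11) = mex{0,1} = 2
g(12) = mex{0,1} = 2
So g(12) = 2.

2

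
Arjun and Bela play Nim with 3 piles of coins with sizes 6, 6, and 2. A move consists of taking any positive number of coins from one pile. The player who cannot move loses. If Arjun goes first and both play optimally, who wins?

Bitwise XOR of the heap sizes:
  110  (6)
  110  (6)
  010  (2)
  ---
  010  (2)
The nim-sum is 2 ≠ 0, so this is an N-position: the player to move can win; Arjun has a winning move.

Arjun wins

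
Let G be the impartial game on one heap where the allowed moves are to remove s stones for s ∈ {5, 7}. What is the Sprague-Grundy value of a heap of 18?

1

Build the Grundy sequence with g(k) = mex{g(k−s) : s ∈ {5, 7}, s ≤ k}:
k:     0  1  2  3  4  5  6  7  8  9 10 11 12 13 14 15 16 17 18
g(k):  0  0  0  0  0  1  1  1  1  1  2  2  0  0  0  0  0  1  1
So g(18) = 1.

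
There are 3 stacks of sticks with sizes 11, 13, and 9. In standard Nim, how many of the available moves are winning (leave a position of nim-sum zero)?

3

Write each in binary and XOR column by column:
  1011  (11)
  1101  (13)
  1001  (9)
  ----
  1111  (15)
The overall nim-sum is X = 15. A stack of size p has a winning move iff p XOR X < p (reduce it to p XOR X).
  11: 11 XOR 15 = 4 < 11 — winning move (to 4).
  13: 13 XOR 15 = 2 < 13 — winning move (to 2).
  9: 9 XOR 15 = 6 < 9 — winning move (to 6).
That gives 3 winning moves.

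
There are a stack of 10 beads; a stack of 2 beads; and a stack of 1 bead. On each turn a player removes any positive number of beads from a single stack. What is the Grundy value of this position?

9

Compute the nim-sum pairwise:
10 ⊕ 2 = 8
8 ⊕ 1 = 9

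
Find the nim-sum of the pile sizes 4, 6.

Nim-sum: 4 XOR 6 = 2.

2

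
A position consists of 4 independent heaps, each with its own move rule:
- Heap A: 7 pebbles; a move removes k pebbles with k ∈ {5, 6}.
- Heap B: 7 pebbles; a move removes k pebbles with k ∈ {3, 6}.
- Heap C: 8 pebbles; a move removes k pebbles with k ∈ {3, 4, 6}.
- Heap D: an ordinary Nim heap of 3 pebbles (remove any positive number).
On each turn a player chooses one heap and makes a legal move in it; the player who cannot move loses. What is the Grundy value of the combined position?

2

For heap A, compute g(0), g(1), … with moves {5, 6}:
k:     0  1  2  3  4  5  6  7
g(k):  0  0  0  0  0  1  1  1
So g(7) = 1.
Build the Grundy sequence for heap B with g(k) = mex{g(k−s) : s ∈ {3, 6}, s ≤ k}:
g(0) = mex{} = 0
g(1) = mex{} = 0
g(2) = mex{} = 0
g(3) = mex{0} = 1
g(4) = mex{0} = 1
g(5) = mex{0} = 1
g(6) = mex{0,1} = 2
g(7) = mex{0,1} = 2
So g(7) = 2.
Build the Grundy sequence for heap C with g(k) = mex{g(k−s) : s ∈ {3, 4, 6}, s ≤ k}:
k:     0  1  2  3  4  5  6  7  8
g(k):  0  0  0  1  1  1  2  2  2
So g(8) = 2.
Heap D is a plain Nim heap of size 3, so its Grundy value is 3.
By the Sprague-Grundy theorem, the Grundy value of a sum of independent games is the XOR of the component values.
Combined value = 1 XOR 2 XOR 2 XOR 3 = 2.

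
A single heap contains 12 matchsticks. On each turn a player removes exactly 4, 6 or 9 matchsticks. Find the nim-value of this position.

Build the Grundy sequence with g(k) = mex{g(k−s) : s ∈ {4, 6, 9}, s ≤ k}:
k:     0  1  2  3  4  5  6  7  8  9 10 11 12
g(k):  0  0  0  0  1  1  1  1  2  2  2  2  3
So g(12) = 3.

3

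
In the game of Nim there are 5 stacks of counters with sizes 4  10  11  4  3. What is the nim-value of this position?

2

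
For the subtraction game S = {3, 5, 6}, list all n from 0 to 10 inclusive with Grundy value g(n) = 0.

0, 1, 2, 9, 10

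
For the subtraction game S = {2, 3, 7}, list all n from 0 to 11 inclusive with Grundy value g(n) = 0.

Compute g(0), g(1), … for moves {2, 3, 7}:
g(0) = mex{} = 0
g(1) = mex{} = 0
g(2) = mex{0} = 1
g(3) = mex{0} = 1
g(4) = mex{0,1} = 2
g(5) = mex{1} = 0
g(6) = mex{1,2} = 0
g(7) = mex{0,2} = 1
g(8) = mex{0} = 1
g(9) = mex{0,1} = 2
g(10) = mex{1} = 0
g(11) = mex{1,2} = 0
The P-positions (g = 0) in 0..11 are 0, 1, 5, 6, 10, 11.

0, 1, 5, 6, 10, 11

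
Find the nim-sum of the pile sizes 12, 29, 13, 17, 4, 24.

17

Compute the nim-sum pairwise:
12 ^ 29 = 17
17 ^ 13 = 28
28 ^ 17 = 13
13 ^ 4 = 9
9 ^ 24 = 17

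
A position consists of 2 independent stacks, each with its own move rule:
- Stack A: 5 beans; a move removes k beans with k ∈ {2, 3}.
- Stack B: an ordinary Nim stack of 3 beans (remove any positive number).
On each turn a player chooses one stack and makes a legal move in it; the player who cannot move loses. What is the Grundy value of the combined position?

For stack A, compute g(0), g(1), … with moves {2, 3}:
k:     0  1  2  3  4  5
g(k):  0  0  1  1  2  0
So g(5) = 0.
Stack B is a plain Nim stack of size 3, so its Grundy value is 3.
The value of a disjunctive sum is the nim-sum of the parts.
Combined value = 0 ⊕ 3 = 3.

3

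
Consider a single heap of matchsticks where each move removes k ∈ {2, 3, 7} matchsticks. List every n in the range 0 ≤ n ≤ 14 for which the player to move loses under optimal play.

0, 1, 5, 6, 10, 11

Compute g(0), g(1), … for moves {2, 3, 7}:
k:     0  1  2  3  4  5  6  7  8  9 10 11 12 13 14
g(k):  0  0  1  1  2  0  0  1  1  2  0  0  1  1  2
The P-positions (g = 0) in 0..14 are 0, 1, 5, 6, 10, 11.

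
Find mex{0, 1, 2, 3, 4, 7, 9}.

The values 0, 1, 2, 3, 4 are all present; 5 is the first non-negative integer missing from the set.

5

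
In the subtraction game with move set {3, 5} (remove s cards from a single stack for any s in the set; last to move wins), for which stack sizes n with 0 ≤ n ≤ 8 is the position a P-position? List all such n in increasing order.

0, 1, 2, 8

Compute g(0), g(1), … for moves {3, 5}:
k:     0  1  2  3  4  5  6  7  8
g(k):  0  0  0  1  1  1  2  2  0
The P-positions (g = 0) in 0..8 are 0, 1, 2, 8.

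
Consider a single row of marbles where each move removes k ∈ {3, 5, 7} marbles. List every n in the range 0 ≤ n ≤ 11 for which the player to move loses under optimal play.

0, 1, 2, 10, 11

Build the Grundy sequence with g(k) = mex{g(k−s) : s ∈ {3, 5, 7}, s ≤ k}:
g(0) = mex{} = 0
g(1) = mex{} = 0
g(2) = mex{} = 0
g(3) = mex{0} = 1
g(4) = mex{0} = 1
g(5) = mex{0} = 1
g(6) = mex{0,1} = 2
g(7) = mex{0,1} = 2
g(8) = mex{0,1} = 2
g(9) = mex{0,1,2} = 3
g(10) = mex{1,2} = 0
g(11) = mex{1,2} = 0
The P-positions (g = 0) in 0..11 are 0, 1, 2, 10, 11.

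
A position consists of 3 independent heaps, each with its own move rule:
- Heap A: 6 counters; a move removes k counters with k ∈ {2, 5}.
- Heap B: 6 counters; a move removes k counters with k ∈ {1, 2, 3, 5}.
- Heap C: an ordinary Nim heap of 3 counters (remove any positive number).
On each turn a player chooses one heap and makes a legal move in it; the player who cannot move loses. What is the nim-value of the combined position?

0

For heap A, compute g(0), g(1), … with moves {2, 5}:
k:     0  1  2  3  4  5  6
g(k):  0  0  1  1  0  2  1
So g(6) = 1.
Grundy values for heap B (subtraction set {1, 2, 3, 5}):
k:     0  1  2  3  4  5  6
g(k):  0  1  2  3  0  1  2
So g(6) = 2.
Heap C is a plain Nim heap of size 3, so its Grundy value is 3.
By the Sprague-Grundy theorem, the Grundy value of a sum of independent games is the XOR of the component values.
Combined value = 1 ⊕ 2 ⊕ 3 = 0.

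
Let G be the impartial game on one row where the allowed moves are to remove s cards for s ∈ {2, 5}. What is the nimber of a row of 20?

Build the Grundy sequence with g(k) = mex{g(k−s) : s ∈ {2, 5}, s ≤ k}:
k:     0  1  2  3  4  5  6  7  8  9 10 11 12 13 14 15 16 17 18 19 20
g(k):  0  0  1  1  0  2  1  0  0  1  1  0  2  1  0  0  1  1  0  2  1
So g(20) = 1.

1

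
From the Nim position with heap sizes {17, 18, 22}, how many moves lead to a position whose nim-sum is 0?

3

Write each in binary and XOR column by column:
  10001  (17)
  10010  (18)
  10110  (22)
  -----
  10101  (21)
The overall nim-sum is X = 21. A heap of size p has a winning move iff p XOR X < p (reduce it to p XOR X).
  17: 17 XOR 21 = 4 < 17 — winning move (to 4).
  18: 18 XOR 21 = 7 < 18 — winning move (to 7).
  22: 22 XOR 21 = 3 < 22 — winning move (to 3).
That gives 3 winning moves.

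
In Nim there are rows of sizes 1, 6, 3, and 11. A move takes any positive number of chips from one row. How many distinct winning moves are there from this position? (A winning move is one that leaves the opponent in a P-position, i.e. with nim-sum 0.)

1

Compute the nim-sum pairwise:
1 ⊕ 6 = 7
7 ⊕ 3 = 4
4 ⊕ 11 = 15
The overall nim-sum is X = 15. A row of size p has a winning move iff p XOR X < p (reduce it to p XOR X).
  1: 1 XOR 15 = 14 ≥ 1 — no move.
  6: 6 XOR 15 = 9 ≥ 6 — no move.
  3: 3 XOR 15 = 12 ≥ 3 — no move.
  11: 11 XOR 15 = 4 < 11 — winning move (to 4).
That gives 1 winning move.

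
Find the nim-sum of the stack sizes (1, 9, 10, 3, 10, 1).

10

Compute the nim-sum pairwise:
1 XOR 9 = 8
8 XOR 10 = 2
2 XOR 3 = 1
1 XOR 10 = 11
11 XOR 1 = 10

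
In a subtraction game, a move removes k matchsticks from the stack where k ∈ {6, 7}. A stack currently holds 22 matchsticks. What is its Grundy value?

Compute g(0), g(1), … for moves {6, 7}:
k:     0  1  2  3  4  5  6  7  8  9 10 11 12 13 14 15 16 17 18 19 20 21 22
g(k):  0  0  0  0  0  0  1  1  1  1  1  1  2  0  0  0  0  0  0  1  1  1  1
So g(22) = 1.

1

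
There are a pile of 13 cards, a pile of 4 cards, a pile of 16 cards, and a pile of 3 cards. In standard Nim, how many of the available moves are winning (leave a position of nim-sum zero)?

Nim-sum: 13 ⊕ 4 ⊕ 16 ⊕ 3 = 26.
The overall nim-sum is X = 26. A pile of size p has a winning move iff p XOR X < p (reduce it to p XOR X).
  13: 13 XOR 26 = 23 ≥ 13 — no move.
  4: 4 XOR 26 = 30 ≥ 4 — no move.
  16: 16 XOR 26 = 10 < 16 — winning move (to 10).
  3: 3 XOR 26 = 25 ≥ 3 — no move.
That gives 1 winning move.

1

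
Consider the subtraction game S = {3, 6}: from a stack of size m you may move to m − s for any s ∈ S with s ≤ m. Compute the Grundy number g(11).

Compute g(0), g(1), … for moves {3, 6}:
g(0) = mex{} = 0
g(1) = mex{} = 0
g(2) = mex{} = 0
g(3) = mex{0} = 1
g(4) = mex{0} = 1
g(5) = mex{0} = 1
g(6) = mex{0,1} = 2
g(7) = mex{0,1} = 2
g(8) = mex{0,1} = 2
g(9) = mex{1,2} = 0
g(10) = mex{1,2} = 0
g(11) = mex{1,2} = 0
So g(11) = 0.

0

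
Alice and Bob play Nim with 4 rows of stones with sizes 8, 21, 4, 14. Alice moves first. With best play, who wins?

Alice wins

Nim-sum: 8 ⊕ 21 ⊕ 4 ⊕ 14 = 23.
The nim-sum is 23 ≠ 0, so this is an N-position: the player to move can win; Alice has a winning move.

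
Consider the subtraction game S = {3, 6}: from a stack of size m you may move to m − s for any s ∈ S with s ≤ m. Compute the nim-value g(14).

1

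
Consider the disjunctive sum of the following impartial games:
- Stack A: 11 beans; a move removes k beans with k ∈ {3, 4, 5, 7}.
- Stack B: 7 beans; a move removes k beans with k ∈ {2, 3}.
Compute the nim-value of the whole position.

Grundy values for stack A (subtraction set {3, 4, 5, 7}):
g(0) = mex{} = 0
g(1) = mex{} = 0
g(2) = mex{} = 0
g(3) = mex{0} = 1
g(4) = mex{0} = 1
g(5) = mex{0} = 1
g(6) = mex{0,1} = 2
g(7) = mex{0,1} = 2
g(8) = mex{0,1} = 2
g(9) = mex{0,1,2} = 3
g(10) = mex{1,2} = 0
g(11) = mex{1,2} = 0
So g(11) = 0.
Grundy values for stack B (subtraction set {2, 3}):
g(0) = mex{} = 0
g(1) = mex{} = 0
g(2) = mex{0} = 1
g(3) = mex{0} = 1
g(4) = mex{0,1} = 2
g(5) = mex{1} = 0
g(6) = mex{1,2} = 0
g(7) = mex{0,2} = 1
So g(7) = 1.
The value of a disjunctive sum is the nim-sum of the parts.
Combined value = 0 XOR 1 = 1.

1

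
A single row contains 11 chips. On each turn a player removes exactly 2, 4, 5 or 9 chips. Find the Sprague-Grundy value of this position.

Grundy values for subtraction set {2, 4, 5, 9}:
k:     0  1  2  3  4  5  6  7  8  9 10 11
g(k):  0  0  1  1  2  2  3  0  0  1  1  2
So g(11) = 2.

2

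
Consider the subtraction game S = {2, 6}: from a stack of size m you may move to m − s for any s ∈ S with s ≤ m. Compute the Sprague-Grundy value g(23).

1

Build the Grundy sequence with g(k) = mex{g(k−s) : s ∈ {2, 6}, s ≤ k}:
k:     0  1  2  3  4  5  6  7  8  9 10 11 12 13 14 15 16 17 18 19 20 21 22 23
g(k):  0  0  1  1  0  0  1  1  0  0  1  1  0  0  1  1  0  0  1  1  0  0  1  1
So g(23) = 1.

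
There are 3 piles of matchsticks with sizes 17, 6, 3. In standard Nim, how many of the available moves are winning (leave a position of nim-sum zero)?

1

Compute the nim-sum pairwise:
17 XOR 6 = 23
23 XOR 3 = 20
The overall nim-sum is X = 20. A pile of size p has a winning move iff p XOR X < p (reduce it to p XOR X).
  17: 17 XOR 20 = 5 < 17 — winning move (to 5).
  6: 6 XOR 20 = 18 ≥ 6 — no move.
  3: 3 XOR 20 = 23 ≥ 3 — no move.
That gives 1 winning move.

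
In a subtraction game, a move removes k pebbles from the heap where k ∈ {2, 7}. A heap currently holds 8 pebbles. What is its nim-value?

2

Compute g(0), g(1), … for moves {2, 7}:
g(0) = mex{} = 0
g(1) = mex{} = 0
g(2) = mex{0} = 1
g(3) = mex{0} = 1
g(4) = mex{1} = 0
g(5) = mex{1} = 0
g(6) = mex{0} = 1
g(7) = mex{0} = 1
g(8) = mex{0,1} = 2
So g(8) = 2.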